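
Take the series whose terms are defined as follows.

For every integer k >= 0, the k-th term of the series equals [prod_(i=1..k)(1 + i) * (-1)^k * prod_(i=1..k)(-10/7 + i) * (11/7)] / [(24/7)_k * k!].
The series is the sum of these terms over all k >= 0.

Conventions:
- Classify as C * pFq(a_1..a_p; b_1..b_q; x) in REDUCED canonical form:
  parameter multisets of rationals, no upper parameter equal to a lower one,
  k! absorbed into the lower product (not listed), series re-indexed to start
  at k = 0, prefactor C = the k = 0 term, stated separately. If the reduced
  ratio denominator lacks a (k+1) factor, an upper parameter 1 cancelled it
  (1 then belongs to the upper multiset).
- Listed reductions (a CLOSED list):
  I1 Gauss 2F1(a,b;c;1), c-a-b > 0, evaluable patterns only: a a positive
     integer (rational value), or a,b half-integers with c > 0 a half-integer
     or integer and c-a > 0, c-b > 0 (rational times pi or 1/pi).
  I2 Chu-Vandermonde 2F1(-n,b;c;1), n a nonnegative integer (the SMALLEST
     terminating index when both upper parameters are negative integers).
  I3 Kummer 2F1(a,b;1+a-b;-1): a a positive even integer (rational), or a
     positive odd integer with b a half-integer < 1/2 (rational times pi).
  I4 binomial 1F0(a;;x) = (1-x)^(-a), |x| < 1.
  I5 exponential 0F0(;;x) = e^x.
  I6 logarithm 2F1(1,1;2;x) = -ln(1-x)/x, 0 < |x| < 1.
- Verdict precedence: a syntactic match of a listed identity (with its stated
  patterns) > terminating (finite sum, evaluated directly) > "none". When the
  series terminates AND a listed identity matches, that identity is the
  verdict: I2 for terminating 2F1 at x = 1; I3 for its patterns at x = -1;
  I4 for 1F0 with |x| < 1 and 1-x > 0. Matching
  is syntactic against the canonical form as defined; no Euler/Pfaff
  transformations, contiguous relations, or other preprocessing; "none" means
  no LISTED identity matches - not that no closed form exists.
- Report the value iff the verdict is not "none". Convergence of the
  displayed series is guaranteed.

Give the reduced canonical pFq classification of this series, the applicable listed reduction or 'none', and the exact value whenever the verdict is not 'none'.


Classification (C = 11/7): 2F1 with upper {-3/7, 2}, lower {24/7}, argument x = -1. Verdict: this is Kummer's theorem (I3) (x = -1; c = 24/7 equals 1+a-b for upper {-3/7, 2}: listed pattern). Its exact value is 187/98.

Key observation: x = (-1) and the running product (prefactor 11/7) telescopes to a rising factorial.
Adjacent-term ratio: r(k) = (-1) * (k-3/7) (k+2) / [(k+24/7) (k+1)] - rational; roots negated = parameters, x = (-1), C = 11/7.


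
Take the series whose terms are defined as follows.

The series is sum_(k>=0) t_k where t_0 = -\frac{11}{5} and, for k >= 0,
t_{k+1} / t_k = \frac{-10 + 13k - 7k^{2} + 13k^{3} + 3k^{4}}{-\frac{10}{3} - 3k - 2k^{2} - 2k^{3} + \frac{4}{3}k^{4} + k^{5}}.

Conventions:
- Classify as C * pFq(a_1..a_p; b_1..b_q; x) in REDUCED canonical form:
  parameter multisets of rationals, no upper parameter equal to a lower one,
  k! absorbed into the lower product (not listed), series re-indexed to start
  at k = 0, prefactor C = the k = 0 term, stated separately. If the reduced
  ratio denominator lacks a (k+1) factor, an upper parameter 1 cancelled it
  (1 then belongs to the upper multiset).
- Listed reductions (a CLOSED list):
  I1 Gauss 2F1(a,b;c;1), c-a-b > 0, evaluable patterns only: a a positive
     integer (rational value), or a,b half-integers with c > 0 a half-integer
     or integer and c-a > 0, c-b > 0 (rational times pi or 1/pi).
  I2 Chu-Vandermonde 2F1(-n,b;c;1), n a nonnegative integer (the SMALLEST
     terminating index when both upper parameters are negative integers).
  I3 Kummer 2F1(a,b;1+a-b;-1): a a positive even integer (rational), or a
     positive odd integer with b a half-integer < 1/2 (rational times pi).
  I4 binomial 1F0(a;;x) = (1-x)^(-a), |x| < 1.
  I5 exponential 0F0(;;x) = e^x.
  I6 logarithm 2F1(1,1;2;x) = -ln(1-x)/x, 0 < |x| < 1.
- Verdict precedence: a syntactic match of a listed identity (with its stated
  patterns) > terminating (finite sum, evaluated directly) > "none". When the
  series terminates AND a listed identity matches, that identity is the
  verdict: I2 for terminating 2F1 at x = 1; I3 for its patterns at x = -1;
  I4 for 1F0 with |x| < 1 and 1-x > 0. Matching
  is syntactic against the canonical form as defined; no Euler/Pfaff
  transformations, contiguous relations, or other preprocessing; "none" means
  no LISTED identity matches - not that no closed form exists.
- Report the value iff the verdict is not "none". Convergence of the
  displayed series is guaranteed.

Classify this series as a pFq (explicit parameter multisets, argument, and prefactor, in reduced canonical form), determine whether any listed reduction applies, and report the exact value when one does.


With C = -\frac{11}{5}: the canonical form is 2F2(-\frac{2}{3}, 5; -\frac{5}{3}, 2; 3). Verdict: none. A 2F2 with upper {-\frac{2}{3}, 5} fits none of I1-I6 at x = 3; the sum runs forever.

The tell: with t_0 = -\frac{11}{5}, the expanded ratio factors over Q; C = -11/5, x = 3, roots give parameters.
Term ratio: r(k) = 3 * (k-\frac{2}{3}) (k+5) / [(k-\frac{5}{3}) (k+2) (k+1)] - poly over poly, x = 3 from leading terms; C = -\frac{11}{5} at k = 0.


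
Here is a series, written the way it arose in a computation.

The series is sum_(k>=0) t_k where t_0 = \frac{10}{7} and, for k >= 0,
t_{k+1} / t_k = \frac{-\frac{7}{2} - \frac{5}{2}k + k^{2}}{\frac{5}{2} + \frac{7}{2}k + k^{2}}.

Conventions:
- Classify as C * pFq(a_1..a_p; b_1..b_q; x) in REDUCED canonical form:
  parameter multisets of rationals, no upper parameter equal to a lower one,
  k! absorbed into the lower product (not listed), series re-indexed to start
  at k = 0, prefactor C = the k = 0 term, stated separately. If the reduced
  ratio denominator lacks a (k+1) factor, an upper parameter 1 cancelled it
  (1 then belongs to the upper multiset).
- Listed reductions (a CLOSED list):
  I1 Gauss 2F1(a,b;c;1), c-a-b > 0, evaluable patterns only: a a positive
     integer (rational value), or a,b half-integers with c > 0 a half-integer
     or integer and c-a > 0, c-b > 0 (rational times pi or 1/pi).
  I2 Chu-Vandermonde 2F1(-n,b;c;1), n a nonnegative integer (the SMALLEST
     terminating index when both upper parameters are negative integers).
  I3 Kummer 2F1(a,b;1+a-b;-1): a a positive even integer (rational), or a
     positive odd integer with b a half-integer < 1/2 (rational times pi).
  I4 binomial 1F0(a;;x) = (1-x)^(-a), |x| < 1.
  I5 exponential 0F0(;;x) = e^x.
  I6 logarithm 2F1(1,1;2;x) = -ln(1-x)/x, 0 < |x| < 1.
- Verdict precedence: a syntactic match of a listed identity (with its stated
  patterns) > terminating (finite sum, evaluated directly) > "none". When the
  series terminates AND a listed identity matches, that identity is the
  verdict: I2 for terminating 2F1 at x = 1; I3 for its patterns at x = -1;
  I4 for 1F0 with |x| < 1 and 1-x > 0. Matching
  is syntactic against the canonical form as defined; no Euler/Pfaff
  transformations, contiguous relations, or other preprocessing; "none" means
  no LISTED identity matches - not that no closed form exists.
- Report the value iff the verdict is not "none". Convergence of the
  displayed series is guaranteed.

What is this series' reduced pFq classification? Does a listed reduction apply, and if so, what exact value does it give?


Prefactor \frac{10}{7}, argument 1: 2F1 with upper {-\frac{7}{2}, 1} over lower {\frac{5}{2}}. Verdict: Gauss's theorem (I1) fires (x = 1: the Gamma ratio telescopes since c-a-b = 5 > 0 and a = 1 in Z>0). Its exact value is \frac{3}{7}.

The tell: with t_0 = \frac{10}{7}, roots of the ratio polynomials (C = 10/7) are the negated parameters.
Term ratio: r(k) = 1 * (k-\frac{7}{2}) (k+1) / [(k+\frac{5}{2}) (k+1)] - poly over poly, x = 1 from leading terms; C = \frac{10}{7} at k = 0.


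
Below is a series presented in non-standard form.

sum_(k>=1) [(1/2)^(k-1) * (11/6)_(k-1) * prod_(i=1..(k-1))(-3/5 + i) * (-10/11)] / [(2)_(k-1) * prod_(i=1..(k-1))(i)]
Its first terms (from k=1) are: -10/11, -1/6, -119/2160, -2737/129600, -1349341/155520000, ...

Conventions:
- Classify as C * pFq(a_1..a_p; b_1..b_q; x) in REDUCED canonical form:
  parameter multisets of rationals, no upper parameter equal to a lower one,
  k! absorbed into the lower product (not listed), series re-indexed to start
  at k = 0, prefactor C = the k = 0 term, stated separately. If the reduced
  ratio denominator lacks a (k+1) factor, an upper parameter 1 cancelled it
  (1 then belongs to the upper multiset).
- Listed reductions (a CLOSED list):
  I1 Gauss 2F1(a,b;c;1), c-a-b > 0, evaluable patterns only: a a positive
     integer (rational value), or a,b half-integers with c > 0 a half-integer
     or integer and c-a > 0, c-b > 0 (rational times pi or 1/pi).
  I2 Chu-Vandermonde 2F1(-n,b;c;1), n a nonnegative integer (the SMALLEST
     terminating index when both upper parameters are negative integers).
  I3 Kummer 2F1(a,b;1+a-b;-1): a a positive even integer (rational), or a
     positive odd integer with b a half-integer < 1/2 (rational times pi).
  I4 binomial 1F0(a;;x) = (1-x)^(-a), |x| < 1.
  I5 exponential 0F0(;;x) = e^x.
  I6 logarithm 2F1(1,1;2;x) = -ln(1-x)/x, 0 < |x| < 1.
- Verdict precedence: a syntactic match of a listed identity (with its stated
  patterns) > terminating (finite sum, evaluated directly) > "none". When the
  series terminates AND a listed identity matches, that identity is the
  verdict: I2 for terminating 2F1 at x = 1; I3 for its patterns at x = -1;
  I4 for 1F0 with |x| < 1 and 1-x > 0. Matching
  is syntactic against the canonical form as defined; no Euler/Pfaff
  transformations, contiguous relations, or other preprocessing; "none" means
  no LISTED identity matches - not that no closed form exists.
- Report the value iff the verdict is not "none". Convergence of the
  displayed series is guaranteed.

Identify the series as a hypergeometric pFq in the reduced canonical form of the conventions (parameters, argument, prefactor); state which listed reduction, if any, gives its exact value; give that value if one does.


Canonical form: C = -10/11 times 2F1 with upper {2/5, 11/6}, lower {2}, x = 1/2. Verdict: none. Every listed pattern misses the 2F1 form at 1/2, upper {2/5, 11/6}.

First insight: x = (1/2) and the running product (C = -10/11, x = 1/2) telescopes to a rising factorial.
Adjacent-term ratio: r(k) = (1/2) * (k+2/5) (k+11/6) / [(k+2) (k+1)] ; factor over Q: parameters, x = (1/2), and C = -10/11.


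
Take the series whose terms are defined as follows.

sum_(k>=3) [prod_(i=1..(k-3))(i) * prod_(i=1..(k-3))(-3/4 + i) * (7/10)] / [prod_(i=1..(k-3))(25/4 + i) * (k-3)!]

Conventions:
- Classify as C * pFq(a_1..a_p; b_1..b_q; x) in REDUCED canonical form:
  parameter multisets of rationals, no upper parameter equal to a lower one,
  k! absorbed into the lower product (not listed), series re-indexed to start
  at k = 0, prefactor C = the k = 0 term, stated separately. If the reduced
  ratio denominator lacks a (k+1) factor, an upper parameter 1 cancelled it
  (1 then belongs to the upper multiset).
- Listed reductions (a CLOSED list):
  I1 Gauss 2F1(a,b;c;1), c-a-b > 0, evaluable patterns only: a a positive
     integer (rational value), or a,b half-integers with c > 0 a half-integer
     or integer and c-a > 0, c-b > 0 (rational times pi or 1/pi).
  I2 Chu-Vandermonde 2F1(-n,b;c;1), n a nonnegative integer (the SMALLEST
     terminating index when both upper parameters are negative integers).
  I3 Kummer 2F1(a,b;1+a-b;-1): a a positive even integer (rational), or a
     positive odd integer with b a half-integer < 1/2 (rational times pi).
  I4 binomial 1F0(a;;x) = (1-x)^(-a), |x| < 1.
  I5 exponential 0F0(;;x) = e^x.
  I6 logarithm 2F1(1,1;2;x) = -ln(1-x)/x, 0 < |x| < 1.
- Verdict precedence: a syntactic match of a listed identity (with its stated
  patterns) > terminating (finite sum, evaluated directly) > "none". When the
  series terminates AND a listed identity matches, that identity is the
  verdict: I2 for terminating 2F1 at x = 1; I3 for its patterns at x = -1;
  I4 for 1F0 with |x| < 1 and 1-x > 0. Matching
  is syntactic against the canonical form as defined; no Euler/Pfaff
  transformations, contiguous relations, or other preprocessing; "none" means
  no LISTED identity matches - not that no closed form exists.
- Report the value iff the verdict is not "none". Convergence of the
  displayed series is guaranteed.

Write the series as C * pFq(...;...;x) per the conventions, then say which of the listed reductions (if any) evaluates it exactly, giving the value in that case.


Prefactor 7/10, argument 1: 2F1 with upper {1/4, 1} over lower {29/4}. Verdict: the Gauss summation I1 fires (x = 1: the Gamma ratio telescopes since c-a-b = 6 > 0 and a = 1 in Z>0). Hence: 35/48.

Key observation: t_0 being 7/10, the running product (C = 7/10) telescopes to a rising factorial.
Step ratio: r(k) = 1 * (k+1/4) (k+1) / [(k+29/4) (k+1)] ; factor over Q: parameters, x = 1, and C = 7/10.


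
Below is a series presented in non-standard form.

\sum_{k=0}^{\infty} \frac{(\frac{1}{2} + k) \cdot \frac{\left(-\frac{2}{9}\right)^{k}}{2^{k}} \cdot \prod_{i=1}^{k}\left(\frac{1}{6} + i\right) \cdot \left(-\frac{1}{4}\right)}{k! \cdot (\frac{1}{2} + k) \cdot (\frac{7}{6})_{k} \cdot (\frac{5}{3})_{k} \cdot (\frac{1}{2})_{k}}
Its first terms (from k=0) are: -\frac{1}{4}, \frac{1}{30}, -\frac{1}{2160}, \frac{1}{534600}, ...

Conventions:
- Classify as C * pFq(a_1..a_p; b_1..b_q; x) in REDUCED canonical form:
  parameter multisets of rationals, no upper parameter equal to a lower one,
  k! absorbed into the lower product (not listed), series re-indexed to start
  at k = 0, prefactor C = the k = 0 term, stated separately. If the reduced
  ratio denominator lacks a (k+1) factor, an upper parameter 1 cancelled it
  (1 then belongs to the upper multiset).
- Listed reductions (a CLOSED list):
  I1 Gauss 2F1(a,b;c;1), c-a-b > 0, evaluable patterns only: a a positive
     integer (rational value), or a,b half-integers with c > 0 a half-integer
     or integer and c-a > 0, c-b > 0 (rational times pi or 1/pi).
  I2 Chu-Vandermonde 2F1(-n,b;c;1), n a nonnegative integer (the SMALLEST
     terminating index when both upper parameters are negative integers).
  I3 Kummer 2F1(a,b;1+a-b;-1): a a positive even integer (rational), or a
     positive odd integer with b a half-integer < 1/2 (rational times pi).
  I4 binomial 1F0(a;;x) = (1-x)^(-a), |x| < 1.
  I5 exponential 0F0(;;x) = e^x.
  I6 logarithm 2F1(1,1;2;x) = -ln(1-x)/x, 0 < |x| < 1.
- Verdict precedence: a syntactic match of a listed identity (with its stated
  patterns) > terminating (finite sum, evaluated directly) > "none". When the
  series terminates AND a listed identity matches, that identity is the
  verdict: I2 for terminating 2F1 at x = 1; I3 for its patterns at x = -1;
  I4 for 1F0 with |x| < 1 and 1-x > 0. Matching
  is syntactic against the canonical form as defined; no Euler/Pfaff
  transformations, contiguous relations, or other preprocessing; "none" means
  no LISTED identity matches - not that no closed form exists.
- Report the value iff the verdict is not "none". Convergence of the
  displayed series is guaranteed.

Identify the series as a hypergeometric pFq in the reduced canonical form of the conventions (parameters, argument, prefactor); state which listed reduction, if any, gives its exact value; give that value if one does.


Classification (C = -\frac{1}{4}): 0F2 with upper {-}, lower {\frac{1}{2}, \frac{5}{3}}, argument x = -\frac{1}{9}. Verdict: none - at argument -\frac{1}{9} the multisets {-} ; {\frac{1}{2}, \frac{5}{3}} match no listed identity.

The tell: with t_0 = -\frac{1}{4}, striking the common factor k + 1/2 reduces the term (C = -1/4).
Consecutive-term ratio: r(k) = -\frac{1}{9} * 1 / [(k+\frac{1}{2}) (k+\frac{5}{3}) (k+1)] - rational; roots negated = parameters, x = -\frac{1}{9}, C = -\frac{1}{4}.


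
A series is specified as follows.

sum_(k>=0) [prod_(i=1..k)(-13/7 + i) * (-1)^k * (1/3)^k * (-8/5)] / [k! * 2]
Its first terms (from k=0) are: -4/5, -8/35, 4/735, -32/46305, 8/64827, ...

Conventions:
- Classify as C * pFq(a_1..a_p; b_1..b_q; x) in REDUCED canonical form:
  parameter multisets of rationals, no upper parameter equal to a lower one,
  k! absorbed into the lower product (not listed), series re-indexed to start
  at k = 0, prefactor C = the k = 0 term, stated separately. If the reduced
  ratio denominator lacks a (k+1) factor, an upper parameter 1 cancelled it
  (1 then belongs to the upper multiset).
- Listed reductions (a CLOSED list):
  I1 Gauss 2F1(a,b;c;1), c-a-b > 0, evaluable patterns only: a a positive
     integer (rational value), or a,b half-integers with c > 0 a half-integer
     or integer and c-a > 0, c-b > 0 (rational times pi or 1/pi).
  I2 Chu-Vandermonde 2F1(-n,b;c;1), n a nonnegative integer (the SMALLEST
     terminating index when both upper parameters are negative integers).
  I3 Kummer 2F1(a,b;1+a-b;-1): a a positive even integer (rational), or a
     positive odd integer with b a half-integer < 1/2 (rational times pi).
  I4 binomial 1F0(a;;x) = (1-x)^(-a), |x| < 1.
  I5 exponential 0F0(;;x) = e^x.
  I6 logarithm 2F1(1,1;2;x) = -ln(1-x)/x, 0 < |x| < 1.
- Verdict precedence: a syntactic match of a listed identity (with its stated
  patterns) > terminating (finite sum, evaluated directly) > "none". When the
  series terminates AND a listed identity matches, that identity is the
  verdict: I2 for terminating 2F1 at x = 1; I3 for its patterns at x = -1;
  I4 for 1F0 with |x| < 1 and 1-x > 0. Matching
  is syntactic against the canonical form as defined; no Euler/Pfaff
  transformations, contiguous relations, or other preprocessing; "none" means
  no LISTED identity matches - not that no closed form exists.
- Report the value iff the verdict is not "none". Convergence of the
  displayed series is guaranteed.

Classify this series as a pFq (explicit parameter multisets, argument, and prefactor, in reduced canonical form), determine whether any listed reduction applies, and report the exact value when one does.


The series (x = -1/3) is 1F0: upper {-6/7}, lower {-}, prefactor -4/5. Verdict at x = -1/3: binomial (I4) matches (the 1F0 binomial series: exponent 6/7, x = -1/3). Value: (-4/5) * (4/3)^(6/7).

The tell: t_0 being -4/5, the (-1)^k factor (C = -4/5) folds into the argument's sign.
Ratio: r(k) = (-1/3) * (k-6/7) / [(k+1)] - rational in k. x = (-1/3); t_0 = -4/5; negate the roots.


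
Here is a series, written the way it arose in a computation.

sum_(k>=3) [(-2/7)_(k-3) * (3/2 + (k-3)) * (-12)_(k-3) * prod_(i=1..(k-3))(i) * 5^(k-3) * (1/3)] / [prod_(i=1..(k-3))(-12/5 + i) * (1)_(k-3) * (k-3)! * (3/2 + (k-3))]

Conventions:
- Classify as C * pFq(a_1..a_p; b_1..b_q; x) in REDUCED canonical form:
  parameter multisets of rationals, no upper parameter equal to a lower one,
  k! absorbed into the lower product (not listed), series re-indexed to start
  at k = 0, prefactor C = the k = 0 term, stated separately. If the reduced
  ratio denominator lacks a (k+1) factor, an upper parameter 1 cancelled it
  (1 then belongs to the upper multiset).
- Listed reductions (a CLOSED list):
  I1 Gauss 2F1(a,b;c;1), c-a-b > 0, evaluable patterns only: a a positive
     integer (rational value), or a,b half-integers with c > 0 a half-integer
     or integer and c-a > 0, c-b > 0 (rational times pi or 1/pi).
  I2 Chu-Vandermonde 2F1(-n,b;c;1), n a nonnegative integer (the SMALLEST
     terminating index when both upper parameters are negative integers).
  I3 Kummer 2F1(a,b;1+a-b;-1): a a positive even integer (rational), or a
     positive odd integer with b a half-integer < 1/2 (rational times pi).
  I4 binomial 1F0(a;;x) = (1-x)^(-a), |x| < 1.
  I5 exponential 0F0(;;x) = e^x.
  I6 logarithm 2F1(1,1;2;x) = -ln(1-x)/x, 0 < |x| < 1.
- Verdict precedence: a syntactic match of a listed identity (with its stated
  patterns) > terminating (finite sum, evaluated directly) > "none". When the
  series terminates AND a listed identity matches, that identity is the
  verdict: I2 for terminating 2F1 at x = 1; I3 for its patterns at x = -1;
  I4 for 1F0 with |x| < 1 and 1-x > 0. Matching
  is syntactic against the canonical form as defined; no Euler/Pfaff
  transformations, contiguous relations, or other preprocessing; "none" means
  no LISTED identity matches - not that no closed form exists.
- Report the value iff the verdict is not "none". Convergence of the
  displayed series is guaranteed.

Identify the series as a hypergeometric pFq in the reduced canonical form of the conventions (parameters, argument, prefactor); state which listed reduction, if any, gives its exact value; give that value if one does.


Key step: with t_0 = 1/3, striking the common factor k + 3/2 reduces the term (C = 1/3, x = 5).
Adjacent-term ratio: r(k) = 5 * (k-12) (k-2/7) / [(k-7/5) (k+1)] ; factor over Q: parameters, x = 5, and C = 1/3.

x = 5 here; the reduced form reads 2F1, upper {-12, -2/7}, lower {-7/5}, C = 1/3. Verdict: terminating. (-12)_k vanishes past k = 12, leaving a 13-term sum, computed directly. Exact value: -492849973853647907549831/8049151428571932.


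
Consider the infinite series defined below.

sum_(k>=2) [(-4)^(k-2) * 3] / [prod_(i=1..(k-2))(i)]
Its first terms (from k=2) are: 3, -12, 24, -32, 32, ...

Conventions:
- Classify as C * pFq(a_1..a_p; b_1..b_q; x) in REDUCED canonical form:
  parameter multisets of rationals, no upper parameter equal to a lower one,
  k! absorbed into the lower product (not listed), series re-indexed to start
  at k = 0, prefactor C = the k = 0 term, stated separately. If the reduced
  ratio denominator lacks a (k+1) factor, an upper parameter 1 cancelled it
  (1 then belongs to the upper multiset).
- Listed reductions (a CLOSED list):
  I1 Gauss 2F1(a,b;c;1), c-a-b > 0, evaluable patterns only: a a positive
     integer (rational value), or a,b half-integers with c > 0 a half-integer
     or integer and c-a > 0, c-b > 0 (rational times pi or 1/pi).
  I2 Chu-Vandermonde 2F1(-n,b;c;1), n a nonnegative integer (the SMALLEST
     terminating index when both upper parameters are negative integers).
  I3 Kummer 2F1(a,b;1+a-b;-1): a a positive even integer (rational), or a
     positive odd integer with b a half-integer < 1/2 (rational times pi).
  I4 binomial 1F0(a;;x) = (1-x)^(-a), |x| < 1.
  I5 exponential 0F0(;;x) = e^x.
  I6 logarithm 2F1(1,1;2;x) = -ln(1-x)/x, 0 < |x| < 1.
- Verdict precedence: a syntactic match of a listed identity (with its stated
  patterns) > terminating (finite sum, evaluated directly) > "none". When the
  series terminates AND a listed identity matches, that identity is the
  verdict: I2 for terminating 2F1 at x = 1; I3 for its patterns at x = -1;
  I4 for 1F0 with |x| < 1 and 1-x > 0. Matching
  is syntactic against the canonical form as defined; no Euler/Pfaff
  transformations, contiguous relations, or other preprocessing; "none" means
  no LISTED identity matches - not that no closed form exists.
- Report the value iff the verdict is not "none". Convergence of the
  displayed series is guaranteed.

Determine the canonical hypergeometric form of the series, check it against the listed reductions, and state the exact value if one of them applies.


Canonical form: C = 3 times 0F0 with upper {-}, lower {-}, x = -4. Verdict: this is exponential (I5) (the 0F0 exponential series at x = -4). Hence: 3 * e^(-4).

Key observation: with t_0 = 3, the product of the first k integers (C = 3, x = -4) is k!.
Step ratio: r(k) = (-4) * 1 / [(k+1)] - rational in k, leading ratio (-4); with t_0 = 3, classification follows.


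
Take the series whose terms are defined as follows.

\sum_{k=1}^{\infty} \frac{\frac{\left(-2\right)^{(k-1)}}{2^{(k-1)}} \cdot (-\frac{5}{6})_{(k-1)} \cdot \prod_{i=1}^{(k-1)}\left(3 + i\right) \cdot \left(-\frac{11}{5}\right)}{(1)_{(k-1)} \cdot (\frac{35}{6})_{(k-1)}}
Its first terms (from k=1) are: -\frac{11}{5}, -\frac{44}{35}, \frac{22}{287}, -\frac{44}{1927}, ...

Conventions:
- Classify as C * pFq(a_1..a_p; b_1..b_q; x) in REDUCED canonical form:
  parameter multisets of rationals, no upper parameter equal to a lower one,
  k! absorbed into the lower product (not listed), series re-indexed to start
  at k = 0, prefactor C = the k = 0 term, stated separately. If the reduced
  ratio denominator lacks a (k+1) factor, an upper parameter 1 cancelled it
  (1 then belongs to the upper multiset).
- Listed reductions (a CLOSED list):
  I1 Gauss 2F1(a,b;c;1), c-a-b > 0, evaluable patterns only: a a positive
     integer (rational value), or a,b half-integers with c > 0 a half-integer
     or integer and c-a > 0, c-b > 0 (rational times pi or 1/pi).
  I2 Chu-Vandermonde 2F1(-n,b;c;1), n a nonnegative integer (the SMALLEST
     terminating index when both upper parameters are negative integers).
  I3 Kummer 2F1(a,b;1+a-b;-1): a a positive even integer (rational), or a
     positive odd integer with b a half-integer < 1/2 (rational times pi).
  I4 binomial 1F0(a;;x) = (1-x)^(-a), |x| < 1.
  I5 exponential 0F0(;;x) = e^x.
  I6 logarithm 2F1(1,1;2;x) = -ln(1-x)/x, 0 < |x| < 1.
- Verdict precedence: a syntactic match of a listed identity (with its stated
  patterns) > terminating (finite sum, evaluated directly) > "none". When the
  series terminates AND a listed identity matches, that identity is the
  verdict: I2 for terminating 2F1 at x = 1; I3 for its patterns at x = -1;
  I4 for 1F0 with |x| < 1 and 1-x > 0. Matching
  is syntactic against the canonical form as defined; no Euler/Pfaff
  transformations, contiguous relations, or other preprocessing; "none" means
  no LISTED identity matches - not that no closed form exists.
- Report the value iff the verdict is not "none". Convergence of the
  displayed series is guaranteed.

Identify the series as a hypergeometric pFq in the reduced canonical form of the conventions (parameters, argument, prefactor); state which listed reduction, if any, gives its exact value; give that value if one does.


The series (x = -1) is 2F1: upper {-\frac{5}{6}, 4}, lower {\frac{35}{6}}, prefactor -\frac{11}{5}. Verdict at x = -1: Kummer (I3) matches (x = -1; c = \frac{35}{6} equals 1+a-b for upper {-\frac{5}{6}, 4}: listed pattern). Exact value: -\frac{7337}{2160}.

First insight: from the first term -\frac{11}{5}: the running product (C = -11/5) telescopes to a rising factorial.
Step ratio: r(k) = -1 * (k-\frac{5}{6}) (k+4) / [(k+\frac{35}{6}) (k+1)] - rational in k, leading ratio -1; with t_0 = -\frac{11}{5}, classification follows.


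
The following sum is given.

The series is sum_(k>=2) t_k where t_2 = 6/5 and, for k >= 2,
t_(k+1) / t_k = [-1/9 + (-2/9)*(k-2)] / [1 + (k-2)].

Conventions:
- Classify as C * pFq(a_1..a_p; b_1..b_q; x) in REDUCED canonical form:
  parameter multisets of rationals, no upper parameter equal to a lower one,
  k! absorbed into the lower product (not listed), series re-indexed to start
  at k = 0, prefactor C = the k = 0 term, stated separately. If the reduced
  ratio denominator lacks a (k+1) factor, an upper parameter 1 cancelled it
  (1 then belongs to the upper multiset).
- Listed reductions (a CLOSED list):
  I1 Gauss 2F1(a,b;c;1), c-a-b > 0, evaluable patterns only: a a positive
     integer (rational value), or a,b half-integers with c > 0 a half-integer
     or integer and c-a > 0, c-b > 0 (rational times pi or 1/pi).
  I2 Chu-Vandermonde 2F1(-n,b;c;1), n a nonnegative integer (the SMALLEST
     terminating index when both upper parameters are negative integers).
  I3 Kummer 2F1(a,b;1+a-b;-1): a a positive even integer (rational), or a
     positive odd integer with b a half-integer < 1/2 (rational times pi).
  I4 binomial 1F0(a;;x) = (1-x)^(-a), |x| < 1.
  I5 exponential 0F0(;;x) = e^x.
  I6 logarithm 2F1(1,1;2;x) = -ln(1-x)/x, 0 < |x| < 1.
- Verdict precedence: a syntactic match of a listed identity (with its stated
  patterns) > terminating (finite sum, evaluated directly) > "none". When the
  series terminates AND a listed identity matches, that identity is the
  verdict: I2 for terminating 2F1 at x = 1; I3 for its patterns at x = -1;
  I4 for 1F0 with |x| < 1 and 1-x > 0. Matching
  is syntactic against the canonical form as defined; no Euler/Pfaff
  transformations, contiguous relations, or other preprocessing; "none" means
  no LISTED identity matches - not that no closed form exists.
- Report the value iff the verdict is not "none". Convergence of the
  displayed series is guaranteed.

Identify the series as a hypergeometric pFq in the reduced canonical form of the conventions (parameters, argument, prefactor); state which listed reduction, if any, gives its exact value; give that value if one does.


With C = 6/5: the canonical form is 1F0(1/2; -; -2/9). Verdict: the I4 binomial reduction matches (the 1F0 binomial series: exponent -1/2, x = -2/9). Hence: (6/5) * (11/9)^(-1/2).

First insight: x = (-2/9) and factor the ratio over Q (C = 6/5, x = -2/9): negated roots = parameters.
Adjacent-term ratio: r(k) = (-2/9) * (k+1/2) / [(k+1)] - rational; roots negated = parameters, x = (-2/9), C = 6/5.


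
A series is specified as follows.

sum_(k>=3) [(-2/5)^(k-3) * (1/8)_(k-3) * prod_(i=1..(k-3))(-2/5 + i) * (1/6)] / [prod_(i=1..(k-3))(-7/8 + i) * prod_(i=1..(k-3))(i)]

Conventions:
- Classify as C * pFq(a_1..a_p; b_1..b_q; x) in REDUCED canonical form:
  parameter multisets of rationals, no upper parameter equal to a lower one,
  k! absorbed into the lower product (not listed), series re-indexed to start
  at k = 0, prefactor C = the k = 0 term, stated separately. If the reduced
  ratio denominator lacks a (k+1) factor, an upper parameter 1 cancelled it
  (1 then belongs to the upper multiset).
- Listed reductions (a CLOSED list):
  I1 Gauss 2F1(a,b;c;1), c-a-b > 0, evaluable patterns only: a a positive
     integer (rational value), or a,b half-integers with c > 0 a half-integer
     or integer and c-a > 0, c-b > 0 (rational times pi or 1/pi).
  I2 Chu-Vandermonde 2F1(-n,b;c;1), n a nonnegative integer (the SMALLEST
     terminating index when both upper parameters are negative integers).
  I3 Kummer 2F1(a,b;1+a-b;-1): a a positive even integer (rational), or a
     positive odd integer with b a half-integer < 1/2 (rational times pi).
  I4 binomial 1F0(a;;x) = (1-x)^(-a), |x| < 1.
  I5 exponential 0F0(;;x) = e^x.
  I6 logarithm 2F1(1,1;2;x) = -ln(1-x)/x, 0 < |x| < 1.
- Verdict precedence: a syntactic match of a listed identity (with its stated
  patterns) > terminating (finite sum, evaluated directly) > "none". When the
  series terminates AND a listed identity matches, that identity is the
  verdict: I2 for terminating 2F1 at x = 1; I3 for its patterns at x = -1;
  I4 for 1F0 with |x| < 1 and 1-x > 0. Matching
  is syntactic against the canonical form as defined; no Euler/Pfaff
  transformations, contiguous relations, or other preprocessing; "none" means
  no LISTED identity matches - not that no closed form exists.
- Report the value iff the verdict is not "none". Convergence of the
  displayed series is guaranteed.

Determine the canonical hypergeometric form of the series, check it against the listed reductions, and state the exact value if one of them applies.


Reduced: x = -2/5, 1F0, upper = {3/5}, lower = {-}, C = 1/6. Verdict: binomial (I4) applies (the 1F0 binomial series: exponent -3/5, x = -2/5). Exact value: (1/6) * (7/5)^(-3/5).

The tell: t_0 being 1/6, the product of the first k integers (C = 1/6, x = -2/5) is k!.
Step ratio: r(k) = (-2/5) * (k+3/5) / [(k+1)] - rational; roots negated = parameters, x = (-2/5), C = 1/6.


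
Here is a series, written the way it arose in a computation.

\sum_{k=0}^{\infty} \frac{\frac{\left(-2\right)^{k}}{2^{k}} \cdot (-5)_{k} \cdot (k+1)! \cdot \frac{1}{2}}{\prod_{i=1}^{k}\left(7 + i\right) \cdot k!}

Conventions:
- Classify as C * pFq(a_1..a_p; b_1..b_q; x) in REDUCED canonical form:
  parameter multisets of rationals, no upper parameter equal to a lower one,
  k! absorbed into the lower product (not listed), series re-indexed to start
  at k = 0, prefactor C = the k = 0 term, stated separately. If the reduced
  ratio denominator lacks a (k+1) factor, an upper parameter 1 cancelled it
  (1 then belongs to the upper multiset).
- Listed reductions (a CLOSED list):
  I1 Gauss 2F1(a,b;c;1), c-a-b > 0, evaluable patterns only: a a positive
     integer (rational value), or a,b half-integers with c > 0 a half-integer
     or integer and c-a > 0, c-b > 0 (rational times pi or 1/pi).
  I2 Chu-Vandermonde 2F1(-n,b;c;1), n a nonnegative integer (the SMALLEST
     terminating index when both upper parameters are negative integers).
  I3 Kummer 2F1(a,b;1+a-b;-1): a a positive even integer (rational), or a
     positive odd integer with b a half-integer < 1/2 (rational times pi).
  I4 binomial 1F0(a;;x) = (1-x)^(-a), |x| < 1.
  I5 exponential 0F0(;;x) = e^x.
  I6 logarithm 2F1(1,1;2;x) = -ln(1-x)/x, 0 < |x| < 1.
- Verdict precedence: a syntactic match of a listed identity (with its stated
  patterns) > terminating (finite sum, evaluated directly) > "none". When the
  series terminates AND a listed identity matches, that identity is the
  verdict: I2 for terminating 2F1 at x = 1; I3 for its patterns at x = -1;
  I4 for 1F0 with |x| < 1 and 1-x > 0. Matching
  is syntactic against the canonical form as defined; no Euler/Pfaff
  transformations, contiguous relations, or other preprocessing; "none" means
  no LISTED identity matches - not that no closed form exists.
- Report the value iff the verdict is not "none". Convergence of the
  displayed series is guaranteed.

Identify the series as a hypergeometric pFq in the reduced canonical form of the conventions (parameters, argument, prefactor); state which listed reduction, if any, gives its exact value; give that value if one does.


Key step: x = -1 and the two k-th powers (C = 1/2, x = -1) combine into one argument.
Adjacent-term ratio: r(k) = -1 * (k-5) (k+2) / [(k+8) (k+1)] - rational; roots negated = parameters, x = -1, C = \frac{1}{2}.

This is \frac{1}{2} * 2F1(-5, 2; 8; -1) in reduced canonical form. Verdict: the Kummer evaluation I3 applies (x = -1; c = 8 equals 1+a-b for upper {-5, 2}: listed pattern). Value: \frac{7}{4}.


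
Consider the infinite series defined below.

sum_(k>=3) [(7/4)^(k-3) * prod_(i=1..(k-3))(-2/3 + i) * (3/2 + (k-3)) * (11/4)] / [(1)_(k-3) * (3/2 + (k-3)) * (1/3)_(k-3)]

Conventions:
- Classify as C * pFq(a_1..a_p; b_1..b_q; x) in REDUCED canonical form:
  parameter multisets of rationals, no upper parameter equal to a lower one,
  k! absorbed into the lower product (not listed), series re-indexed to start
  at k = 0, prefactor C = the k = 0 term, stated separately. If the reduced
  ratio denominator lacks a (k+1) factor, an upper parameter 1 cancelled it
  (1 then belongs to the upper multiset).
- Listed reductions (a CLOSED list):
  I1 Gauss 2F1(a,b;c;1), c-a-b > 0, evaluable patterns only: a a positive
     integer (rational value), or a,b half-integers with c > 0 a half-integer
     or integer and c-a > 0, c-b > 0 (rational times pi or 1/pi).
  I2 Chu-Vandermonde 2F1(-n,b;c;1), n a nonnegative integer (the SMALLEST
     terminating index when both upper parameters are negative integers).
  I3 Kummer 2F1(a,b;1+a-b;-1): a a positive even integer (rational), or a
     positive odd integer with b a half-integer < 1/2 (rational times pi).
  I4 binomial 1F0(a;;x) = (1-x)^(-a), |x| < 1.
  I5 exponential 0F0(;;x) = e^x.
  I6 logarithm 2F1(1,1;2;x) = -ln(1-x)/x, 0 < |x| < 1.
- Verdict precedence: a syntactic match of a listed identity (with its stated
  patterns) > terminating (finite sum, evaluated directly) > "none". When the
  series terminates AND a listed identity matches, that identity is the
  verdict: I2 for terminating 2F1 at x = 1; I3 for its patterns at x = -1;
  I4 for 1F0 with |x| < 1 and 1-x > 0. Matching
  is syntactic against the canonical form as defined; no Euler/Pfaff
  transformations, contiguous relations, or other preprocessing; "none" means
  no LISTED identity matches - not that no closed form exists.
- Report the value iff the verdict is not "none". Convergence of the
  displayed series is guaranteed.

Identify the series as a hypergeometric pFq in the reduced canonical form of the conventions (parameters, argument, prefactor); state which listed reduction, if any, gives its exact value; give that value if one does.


Prefactor 11/4, argument 7/4: 0F0 with upper {-} over lower {-}. Verdict at x = 7/4: the exponential series (I5) matches (the 0F0 exponential series at x = 7/4). Hence: (11/4) * e^(7/4).

First insight: with t_0 = 11/4, the parameter 1/3 appears in both the upper and lower lists and cancels (alongside the other common factor).
Ratio: r(k) = (7/4) * 1 / [(k+1)] - poly over poly, x = (7/4) from leading terms; C = 11/4 at k = 0.


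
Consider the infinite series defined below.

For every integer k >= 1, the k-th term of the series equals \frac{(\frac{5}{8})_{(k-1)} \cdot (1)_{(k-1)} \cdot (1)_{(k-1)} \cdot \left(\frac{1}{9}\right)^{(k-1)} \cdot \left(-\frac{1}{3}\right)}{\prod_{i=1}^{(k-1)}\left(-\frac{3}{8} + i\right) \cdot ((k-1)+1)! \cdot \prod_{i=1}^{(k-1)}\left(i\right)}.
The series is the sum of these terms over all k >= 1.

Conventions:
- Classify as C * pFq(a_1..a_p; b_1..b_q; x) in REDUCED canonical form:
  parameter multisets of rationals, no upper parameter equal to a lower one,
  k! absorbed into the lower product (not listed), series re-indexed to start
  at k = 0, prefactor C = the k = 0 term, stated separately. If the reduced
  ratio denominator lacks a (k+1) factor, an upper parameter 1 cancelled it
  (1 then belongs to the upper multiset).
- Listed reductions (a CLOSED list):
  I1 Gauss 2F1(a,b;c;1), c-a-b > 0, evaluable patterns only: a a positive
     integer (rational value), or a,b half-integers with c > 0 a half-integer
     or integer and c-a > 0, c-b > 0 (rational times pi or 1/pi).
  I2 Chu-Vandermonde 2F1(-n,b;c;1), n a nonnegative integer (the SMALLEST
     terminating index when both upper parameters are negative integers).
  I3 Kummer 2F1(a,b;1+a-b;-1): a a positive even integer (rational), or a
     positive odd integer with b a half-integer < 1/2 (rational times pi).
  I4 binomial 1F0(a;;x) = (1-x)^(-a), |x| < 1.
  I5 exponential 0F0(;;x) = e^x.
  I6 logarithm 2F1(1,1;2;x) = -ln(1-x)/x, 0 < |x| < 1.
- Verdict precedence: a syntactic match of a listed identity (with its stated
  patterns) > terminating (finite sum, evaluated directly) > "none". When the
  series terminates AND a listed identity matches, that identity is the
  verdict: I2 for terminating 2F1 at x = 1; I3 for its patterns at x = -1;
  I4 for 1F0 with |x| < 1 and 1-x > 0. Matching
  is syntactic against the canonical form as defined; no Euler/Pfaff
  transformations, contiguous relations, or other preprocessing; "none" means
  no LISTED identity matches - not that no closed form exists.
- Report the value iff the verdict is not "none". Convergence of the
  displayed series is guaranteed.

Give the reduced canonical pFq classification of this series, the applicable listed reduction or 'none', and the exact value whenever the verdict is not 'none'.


Prefactor -\frac{1}{3}, argument \frac{1}{9}: 2F1 with upper {1, 1} over lower {2}. Verdict: the I6 logarithm reduction applies (the logarithm: parameters (1,1;2), x = \frac{1}{9}). Hence: 3 \cdot \ln\left(\frac{8}{9}\right).

The tell: t_0 = -\frac{1}{3} here, and the denominator's factorial ratio (C = -1/3) is a lower Pochhammer.
Consecutive-term ratio: r(k) = \frac{1}{9} * (k+1) (k+1) / [(k+2) (k+1)] - rational; roots negated = parameters, x = \frac{1}{9}, C = -\frac{1}{3}.


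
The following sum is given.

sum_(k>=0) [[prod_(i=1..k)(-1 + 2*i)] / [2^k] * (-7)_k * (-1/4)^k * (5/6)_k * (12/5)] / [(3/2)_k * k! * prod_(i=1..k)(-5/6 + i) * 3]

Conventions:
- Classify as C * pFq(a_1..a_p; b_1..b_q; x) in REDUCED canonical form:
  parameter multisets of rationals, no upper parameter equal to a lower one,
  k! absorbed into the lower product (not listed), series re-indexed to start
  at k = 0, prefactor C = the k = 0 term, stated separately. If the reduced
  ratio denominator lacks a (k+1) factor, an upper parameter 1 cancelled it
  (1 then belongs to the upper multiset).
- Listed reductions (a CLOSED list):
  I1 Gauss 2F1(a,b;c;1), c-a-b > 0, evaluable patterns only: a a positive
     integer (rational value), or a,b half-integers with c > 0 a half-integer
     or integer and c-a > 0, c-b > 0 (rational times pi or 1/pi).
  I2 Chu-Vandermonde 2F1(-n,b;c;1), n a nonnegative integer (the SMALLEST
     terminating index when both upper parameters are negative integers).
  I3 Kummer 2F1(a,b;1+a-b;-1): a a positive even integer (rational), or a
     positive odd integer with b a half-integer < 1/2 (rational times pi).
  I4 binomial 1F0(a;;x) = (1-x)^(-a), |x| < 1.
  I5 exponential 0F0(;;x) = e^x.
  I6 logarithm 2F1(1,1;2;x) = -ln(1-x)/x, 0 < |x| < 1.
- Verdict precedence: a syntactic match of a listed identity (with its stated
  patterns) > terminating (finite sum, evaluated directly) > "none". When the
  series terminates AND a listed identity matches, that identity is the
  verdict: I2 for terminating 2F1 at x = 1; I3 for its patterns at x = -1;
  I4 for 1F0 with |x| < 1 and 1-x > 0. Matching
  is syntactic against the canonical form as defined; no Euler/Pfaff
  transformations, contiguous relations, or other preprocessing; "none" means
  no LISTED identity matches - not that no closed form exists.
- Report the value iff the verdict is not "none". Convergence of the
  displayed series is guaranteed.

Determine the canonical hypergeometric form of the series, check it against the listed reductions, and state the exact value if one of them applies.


With C = 4/5: the canonical form is 3F2(-7, 1/2, 5/6; 1/6, 3/2; -1/4). Verdict: terminating - no listed pattern fits, but -7 in the upper list cuts the series at k = 7; direct evaluation. Its exact value is 133054101290533/23759879270400.

Key step: x = (-1/4) and the lower running product (C = 4/5) is a rising factorial.
Consecutive-term ratio: r(k) = (-1/4) * (k-7) (k+1/2) (k+5/6) / [(k+1/6) (k+3/2) (k+1)] - rational in k, leading ratio (-1/4); with t_0 = 4/5, classification follows.
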